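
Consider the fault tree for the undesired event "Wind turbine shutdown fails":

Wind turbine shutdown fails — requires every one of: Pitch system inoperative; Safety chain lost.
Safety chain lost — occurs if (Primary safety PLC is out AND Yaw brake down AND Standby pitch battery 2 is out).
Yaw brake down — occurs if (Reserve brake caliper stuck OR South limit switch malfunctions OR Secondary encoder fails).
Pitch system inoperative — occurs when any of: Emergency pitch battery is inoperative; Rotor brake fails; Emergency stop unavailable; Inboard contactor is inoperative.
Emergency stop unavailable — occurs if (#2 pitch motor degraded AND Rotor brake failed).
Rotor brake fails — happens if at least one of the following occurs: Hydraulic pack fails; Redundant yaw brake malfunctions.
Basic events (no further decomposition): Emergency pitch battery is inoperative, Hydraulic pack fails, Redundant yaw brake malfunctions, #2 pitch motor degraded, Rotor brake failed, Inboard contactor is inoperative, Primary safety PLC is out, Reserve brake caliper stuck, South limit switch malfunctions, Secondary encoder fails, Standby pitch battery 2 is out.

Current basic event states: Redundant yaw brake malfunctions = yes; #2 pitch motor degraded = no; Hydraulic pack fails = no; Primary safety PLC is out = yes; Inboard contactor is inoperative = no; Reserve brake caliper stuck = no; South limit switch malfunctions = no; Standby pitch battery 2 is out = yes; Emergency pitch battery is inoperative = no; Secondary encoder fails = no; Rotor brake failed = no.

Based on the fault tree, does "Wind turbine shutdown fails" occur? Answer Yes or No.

No

Rotor brake fails [OR]: Hydraulic pack fails=not, Redundant yaw brake malfunctions=occurs → at least one input occurs → occurs.
Emergency stop unavailable [AND]: #2 pitch motor degraded=not, Rotor brake failed=not → not all inputs occur → does not occur.
Pitch system inoperative [OR]: Emergency pitch battery is inoperative=not, Rotor brake fails=occurs, Emergency stop unavailable=not, Inboard contactor is inoperative=not → at least one input occurs → occurs.
Yaw brake down [OR]: Reserve brake caliper stuck=not, South limit switch malfunctions=not, Secondary encoder fails=not → no input occurs → does not occur.
Safety chain lost [AND]: Primary safety PLC is out=occurs, Yaw brake down=not, Standby pitch battery 2 is out=occurs → not all inputs occur → does not occur.
Wind turbine shutdown fails [AND]: Pitch system inoperative=occurs, Safety chain lost=not → not all inputs occur → does not occur.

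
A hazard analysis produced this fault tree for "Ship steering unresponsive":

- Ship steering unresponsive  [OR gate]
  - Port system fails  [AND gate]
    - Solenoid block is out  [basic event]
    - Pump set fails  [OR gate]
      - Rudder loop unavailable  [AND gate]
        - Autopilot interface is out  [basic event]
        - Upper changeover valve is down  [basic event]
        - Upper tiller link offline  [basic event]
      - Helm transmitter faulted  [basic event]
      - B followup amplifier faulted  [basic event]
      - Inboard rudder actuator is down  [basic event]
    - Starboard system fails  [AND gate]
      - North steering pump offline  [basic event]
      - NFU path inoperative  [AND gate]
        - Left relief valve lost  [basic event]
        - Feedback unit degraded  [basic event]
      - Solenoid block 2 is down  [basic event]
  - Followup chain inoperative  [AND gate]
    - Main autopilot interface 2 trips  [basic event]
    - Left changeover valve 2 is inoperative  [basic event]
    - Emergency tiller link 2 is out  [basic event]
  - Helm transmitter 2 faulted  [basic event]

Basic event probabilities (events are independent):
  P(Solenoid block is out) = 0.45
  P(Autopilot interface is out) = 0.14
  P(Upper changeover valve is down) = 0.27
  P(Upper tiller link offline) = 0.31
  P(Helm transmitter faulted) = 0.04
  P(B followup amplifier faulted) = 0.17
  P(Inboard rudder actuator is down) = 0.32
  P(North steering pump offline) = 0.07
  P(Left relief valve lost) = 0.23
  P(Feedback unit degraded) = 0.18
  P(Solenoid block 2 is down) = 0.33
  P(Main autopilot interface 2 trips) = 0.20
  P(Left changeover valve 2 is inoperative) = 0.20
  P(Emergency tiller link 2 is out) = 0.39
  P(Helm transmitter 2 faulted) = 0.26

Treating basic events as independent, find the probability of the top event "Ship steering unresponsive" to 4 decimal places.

P(Rudder loop unavailable) [AND] = 0.14 × 0.27 × 0.31 = 0.011718
P(Pump set fails) [OR] = 1 − (1−0.011718) × (1−0.04) × (1−0.17) × (1−0.32) = 0.464525
P(NFU path inoperative) [AND] = 0.23 × 0.18 = 0.041400
P(Starboard system fails) [AND] = 0.07 × 0.041400 × 0.33 = 0.000956
P(Port system fails) [AND] = 0.45 × 0.464525 × 0.000956 = 0.000200
P(Followup chain inoperative) [AND] = 0.20 × 0.20 × 0.39 = 0.015600
P(Ship steering unresponsive) [OR] = 1 − (1−0.000200) × (1−0.015600) × (1−0.26) = 0.271690
Rounded to 4 decimal places: P(Ship steering unresponsive) ≈ 0.2717.

0.2717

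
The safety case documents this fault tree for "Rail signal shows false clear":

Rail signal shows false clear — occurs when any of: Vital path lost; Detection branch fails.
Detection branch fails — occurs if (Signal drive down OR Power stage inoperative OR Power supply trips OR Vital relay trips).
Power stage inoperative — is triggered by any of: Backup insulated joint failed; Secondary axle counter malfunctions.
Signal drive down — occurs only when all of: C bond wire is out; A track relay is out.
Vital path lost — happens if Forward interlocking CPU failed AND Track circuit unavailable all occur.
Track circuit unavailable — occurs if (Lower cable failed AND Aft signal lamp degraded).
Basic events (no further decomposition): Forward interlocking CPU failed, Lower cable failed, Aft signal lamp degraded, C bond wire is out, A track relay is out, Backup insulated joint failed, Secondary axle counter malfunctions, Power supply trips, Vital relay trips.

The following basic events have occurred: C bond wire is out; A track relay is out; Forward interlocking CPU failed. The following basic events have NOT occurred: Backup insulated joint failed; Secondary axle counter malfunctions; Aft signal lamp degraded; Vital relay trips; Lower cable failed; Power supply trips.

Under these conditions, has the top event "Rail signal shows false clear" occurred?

Yes

Track circuit unavailable [AND]: Lower cable failed=not, Aft signal lamp degraded=not → not all inputs occur → does not occur.
Vital path lost [AND]: Forward interlocking CPU failed=occurs, Track circuit unavailable=not → not all inputs occur → does not occur.
Signal drive down [AND]: C bond wire is out=occurs, A track relay is out=occurs → all inputs occur → occurs.
Power stage inoperative [OR]: Backup insulated joint failed=not, Secondary axle counter malfunctions=not → no input occurs → does not occur.
Detection branch fails [OR]: Signal drive down=occurs, Power stage inoperative=not, Power supply trips=not, Vital relay trips=not → at least one input occurs → occurs.
Rail signal shows false clear [OR]: Vital path lost=not, Detection branch fails=occurs → at least one input occurs → occurs.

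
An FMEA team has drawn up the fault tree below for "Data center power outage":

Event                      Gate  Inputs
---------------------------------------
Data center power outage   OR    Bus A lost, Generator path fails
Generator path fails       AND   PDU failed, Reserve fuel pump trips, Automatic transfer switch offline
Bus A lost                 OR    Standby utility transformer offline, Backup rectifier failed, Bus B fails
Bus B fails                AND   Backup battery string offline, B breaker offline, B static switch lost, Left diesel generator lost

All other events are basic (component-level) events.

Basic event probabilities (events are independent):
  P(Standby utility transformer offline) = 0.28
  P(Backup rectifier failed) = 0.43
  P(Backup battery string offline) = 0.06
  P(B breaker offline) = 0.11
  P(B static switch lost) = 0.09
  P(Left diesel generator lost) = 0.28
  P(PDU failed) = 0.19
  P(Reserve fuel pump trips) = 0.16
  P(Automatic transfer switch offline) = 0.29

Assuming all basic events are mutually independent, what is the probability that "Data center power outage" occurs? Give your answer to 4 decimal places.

P(Bus B fails) [AND] = 0.06 × 0.11 × 0.09 × 0.28 = 0.000166
P(Bus A lost) [OR] = 1 − (1−0.28) × (1−0.43) × (1−0.000166) = 0.589668
P(Generator path fails) [AND] = 0.19 × 0.16 × 0.29 = 0.008816
P(Data center power outage) [OR] = 1 − (1−0.589668) × (1−0.008816) = 0.593285
Rounded to 4 decimal places: P(Data center power outage) ≈ 0.5933.

0.5933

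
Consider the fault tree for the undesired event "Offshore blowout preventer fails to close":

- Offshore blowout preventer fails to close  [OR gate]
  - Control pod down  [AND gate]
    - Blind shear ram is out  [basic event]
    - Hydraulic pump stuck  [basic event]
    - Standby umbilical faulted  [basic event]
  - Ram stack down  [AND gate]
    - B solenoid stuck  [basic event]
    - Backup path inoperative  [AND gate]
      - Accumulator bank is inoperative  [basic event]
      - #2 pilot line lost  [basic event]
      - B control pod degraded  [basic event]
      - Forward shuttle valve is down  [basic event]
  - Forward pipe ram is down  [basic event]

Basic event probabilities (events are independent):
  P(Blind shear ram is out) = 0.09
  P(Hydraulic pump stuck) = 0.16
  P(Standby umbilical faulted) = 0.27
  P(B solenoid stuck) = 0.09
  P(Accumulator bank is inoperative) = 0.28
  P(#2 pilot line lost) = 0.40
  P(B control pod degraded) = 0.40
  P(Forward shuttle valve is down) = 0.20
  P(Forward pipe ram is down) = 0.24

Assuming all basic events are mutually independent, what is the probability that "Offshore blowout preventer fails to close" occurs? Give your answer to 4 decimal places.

P(Control pod down) [AND] = 0.09 × 0.16 × 0.27 = 0.003888
P(Backup path inoperative) [AND] = 0.28 × 0.40 × 0.40 × 0.20 = 0.008960
P(Ram stack down) [AND] = 0.09 × 0.008960 = 0.000806
P(Offshore blowout preventer fails to close) [OR] = 1 − (1−0.003888) × (1−0.000806) × (1−0.24) = 0.243565
Rounded to 4 decimal places: P(Offshore blowout preventer fails to close) ≈ 0.2436.

0.2436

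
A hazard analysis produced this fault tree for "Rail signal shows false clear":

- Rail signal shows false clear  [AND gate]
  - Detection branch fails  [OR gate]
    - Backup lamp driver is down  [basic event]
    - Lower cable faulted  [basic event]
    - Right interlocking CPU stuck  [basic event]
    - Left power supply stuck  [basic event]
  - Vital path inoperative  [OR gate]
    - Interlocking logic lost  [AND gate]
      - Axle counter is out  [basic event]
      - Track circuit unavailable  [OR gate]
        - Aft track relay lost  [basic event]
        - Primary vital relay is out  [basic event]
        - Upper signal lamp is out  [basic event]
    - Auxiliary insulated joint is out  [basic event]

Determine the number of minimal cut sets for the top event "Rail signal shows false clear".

16

Detection branch fails [OR]: union of children's cut sets → 4 cut set(s).
Track circuit unavailable [OR]: union of children's cut sets → 3 cut set(s).
Interlocking logic lost [AND]: one cut set from each child combined → 1 × 3 = 3 cut set(s).
Vital path inoperative [OR]: union of children's cut sets → 4 cut set(s).
Rail signal shows false clear [AND]: one cut set from each child combined → 4 × 4 = 16 cut set(s).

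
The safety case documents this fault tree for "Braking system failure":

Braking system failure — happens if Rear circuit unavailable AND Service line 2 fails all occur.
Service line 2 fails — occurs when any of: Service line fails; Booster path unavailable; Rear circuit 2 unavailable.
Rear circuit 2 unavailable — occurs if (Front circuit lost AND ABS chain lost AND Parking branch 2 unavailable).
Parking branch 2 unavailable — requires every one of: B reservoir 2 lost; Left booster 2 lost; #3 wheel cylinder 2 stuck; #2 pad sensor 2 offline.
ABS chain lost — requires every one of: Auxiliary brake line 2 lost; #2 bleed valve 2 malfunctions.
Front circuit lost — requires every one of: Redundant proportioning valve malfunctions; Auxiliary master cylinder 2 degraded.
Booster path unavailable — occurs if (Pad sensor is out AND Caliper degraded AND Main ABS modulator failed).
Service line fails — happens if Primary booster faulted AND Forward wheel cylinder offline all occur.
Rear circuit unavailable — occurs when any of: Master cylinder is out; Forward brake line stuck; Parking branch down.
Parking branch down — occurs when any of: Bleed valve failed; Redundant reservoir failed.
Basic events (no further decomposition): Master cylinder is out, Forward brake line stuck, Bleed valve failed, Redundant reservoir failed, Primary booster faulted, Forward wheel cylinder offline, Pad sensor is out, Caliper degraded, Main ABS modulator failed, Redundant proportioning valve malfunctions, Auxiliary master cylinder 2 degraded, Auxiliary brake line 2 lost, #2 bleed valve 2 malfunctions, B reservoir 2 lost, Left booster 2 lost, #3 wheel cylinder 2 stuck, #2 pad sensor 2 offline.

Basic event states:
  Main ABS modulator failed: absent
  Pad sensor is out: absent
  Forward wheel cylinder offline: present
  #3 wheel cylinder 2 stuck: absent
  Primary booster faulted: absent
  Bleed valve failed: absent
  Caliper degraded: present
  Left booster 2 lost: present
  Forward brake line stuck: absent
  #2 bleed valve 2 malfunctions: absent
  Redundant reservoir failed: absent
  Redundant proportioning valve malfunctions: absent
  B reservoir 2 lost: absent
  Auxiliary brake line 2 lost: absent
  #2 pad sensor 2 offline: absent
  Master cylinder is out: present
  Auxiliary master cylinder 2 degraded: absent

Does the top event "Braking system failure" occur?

No

Parking branch down [OR]: Bleed valve failed=not, Redundant reservoir failed=not → no input occurs → does not occur.
Rear circuit unavailable [OR]: Master cylinder is out=occurs, Forward brake line stuck=not, Parking branch down=not → at least one input occurs → occurs.
Service line fails [AND]: Primary booster faulted=not, Forward wheel cylinder offline=occurs → not all inputs occur → does not occur.
Booster path unavailable [AND]: Pad sensor is out=not, Caliper degraded=occurs, Main ABS modulator failed=not → not all inputs occur → does not occur.
Front circuit lost [AND]: Redundant proportioning valve malfunctions=not, Auxiliary master cylinder 2 degraded=not → not all inputs occur → does not occur.
ABS chain lost [AND]: Auxiliary brake line 2 lost=not, #2 bleed valve 2 malfunctions=not → not all inputs occur → does not occur.
Parking branch 2 unavailable [AND]: B reservoir 2 lost=not, Left booster 2 lost=occurs, #3 wheel cylinder 2 stuck=not, #2 pad sensor 2 offline=not → not all inputs occur → does not occur.
Rear circuit 2 unavailable [AND]: Front circuit lost=not, ABS chain lost=not, Parking branch 2 unavailable=not → not all inputs occur → does not occur.
Service line 2 fails [OR]: Service line fails=not, Booster path unavailable=not, Rear circuit 2 unavailable=not → no input occurs → does not occur.
Braking system failure [AND]: Rear circuit unavailable=occurs, Service line 2 fails=not → not all inputs occur → does not occur.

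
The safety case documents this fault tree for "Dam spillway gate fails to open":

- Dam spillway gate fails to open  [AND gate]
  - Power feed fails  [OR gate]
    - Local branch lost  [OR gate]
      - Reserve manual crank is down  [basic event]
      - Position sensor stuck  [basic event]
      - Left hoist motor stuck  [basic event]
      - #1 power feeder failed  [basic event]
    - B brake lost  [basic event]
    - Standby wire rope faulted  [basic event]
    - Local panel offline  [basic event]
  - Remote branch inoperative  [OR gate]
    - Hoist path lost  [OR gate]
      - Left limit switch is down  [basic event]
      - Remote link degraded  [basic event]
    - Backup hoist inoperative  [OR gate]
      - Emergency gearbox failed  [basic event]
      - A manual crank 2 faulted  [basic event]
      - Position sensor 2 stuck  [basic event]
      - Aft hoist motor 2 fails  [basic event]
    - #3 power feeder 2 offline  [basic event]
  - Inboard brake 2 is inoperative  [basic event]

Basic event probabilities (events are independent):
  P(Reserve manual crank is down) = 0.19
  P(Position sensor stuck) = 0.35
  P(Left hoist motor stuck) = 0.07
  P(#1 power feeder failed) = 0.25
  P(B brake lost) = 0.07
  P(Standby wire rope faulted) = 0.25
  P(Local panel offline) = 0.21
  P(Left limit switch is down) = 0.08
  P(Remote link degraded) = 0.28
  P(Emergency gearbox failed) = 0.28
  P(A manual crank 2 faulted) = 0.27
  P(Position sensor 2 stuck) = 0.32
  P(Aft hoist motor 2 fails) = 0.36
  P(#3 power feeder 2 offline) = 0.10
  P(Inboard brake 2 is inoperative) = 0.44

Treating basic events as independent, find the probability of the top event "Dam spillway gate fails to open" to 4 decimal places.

P(Local branch lost) [OR] = 1 − (1−0.19) × (1−0.35) × (1−0.07) × (1−0.25) = 0.632766
P(Power feed fails) [OR] = 1 − (1−0.632766) × (1−0.07) × (1−0.25) × (1−0.21) = 0.797645
P(Hoist path lost) [OR] = 1 − (1−0.08) × (1−0.28) = 0.337600
P(Backup hoist inoperative) [OR] = 1 − (1−0.28) × (1−0.27) × (1−0.32) × (1−0.36) = 0.771259
P(Remote branch inoperative) [OR] = 1 − (1−0.337600) × (1−0.771259) × (1−0.10) = 0.863634
P(Dam spillway gate fails to open) [AND] = 0.797645 × 0.863634 × 0.44 = 0.303104
Rounded to 4 decimal places: P(Dam spillway gate fails to open) ≈ 0.3031.

0.3031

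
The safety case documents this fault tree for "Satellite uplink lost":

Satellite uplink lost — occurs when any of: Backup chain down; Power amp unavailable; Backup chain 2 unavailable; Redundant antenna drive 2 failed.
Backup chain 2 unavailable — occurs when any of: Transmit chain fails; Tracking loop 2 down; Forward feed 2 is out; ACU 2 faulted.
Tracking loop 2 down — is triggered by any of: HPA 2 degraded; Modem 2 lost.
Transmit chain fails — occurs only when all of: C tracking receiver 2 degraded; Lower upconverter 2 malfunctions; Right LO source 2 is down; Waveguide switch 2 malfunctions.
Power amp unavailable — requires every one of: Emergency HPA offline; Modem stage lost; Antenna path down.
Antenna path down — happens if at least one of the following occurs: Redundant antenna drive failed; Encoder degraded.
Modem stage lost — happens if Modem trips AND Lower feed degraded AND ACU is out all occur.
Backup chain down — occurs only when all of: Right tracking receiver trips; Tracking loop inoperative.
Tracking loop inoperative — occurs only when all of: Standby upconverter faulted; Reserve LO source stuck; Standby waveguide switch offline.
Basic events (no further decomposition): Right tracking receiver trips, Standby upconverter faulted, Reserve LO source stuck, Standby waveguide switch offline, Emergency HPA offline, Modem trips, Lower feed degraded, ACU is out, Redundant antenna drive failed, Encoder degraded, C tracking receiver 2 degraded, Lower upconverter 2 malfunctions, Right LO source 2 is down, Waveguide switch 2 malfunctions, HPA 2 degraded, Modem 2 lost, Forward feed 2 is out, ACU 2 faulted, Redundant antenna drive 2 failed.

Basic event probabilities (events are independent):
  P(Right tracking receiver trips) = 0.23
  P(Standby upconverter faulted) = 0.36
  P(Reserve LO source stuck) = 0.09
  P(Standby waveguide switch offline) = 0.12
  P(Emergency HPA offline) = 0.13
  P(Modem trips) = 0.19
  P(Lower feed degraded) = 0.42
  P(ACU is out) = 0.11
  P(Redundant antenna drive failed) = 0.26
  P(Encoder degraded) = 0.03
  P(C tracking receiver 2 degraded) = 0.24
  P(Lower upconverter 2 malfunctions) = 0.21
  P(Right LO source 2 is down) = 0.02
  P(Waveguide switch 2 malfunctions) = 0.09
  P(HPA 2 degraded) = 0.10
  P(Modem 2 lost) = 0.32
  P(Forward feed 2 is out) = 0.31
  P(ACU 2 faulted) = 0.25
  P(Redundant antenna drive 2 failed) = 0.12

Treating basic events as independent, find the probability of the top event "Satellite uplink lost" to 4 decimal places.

0.7217

P(Tracking loop inoperative) [AND] = 0.36 × 0.09 × 0.12 = 0.003888
P(Backup chain down) [AND] = 0.23 × 0.003888 = 0.000894
P(Modem stage lost) [AND] = 0.19 × 0.42 × 0.11 = 0.008778
P(Antenna path down) [OR] = 1 − (1−0.26) × (1−0.03) = 0.282200
P(Power amp unavailable) [AND] = 0.13 × 0.008778 × 0.282200 = 0.000322
P(Transmit chain fails) [AND] = 0.24 × 0.21 × 0.02 × 0.09 = 0.000091
P(Tracking loop 2 down) [OR] = 1 − (1−0.10) × (1−0.32) = 0.388000
P(Backup chain 2 unavailable) [OR] = 1 − (1−0.000091) × (1−0.388000) × (1−0.31) × (1−0.25) = 0.683319
P(Satellite uplink lost) [OR] = 1 − (1−0.000894) × (1−0.000322) × (1−0.683319) × (1−0.12) = 0.721660
Rounded to 4 decimal places: P(Satellite uplink lost) ≈ 0.7217.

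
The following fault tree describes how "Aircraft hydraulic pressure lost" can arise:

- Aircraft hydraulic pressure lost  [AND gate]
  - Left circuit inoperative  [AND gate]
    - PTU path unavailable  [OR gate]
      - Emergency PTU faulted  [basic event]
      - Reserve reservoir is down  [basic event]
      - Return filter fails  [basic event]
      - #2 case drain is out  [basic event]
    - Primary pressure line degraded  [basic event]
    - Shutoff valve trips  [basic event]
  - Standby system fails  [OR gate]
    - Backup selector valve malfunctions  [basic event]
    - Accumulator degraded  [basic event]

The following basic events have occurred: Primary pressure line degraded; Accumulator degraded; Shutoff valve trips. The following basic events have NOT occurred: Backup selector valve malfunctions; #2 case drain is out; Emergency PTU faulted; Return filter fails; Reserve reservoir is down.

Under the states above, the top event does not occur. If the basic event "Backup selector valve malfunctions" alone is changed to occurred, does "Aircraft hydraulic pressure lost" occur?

No

Counterfactual: set "Backup selector valve malfunctions" to occurred.
PTU path unavailable [OR]: Emergency PTU faulted=not, Reserve reservoir is down=not, Return filter fails=not, #2 case drain is out=not → no input occurs → does not occur.
Left circuit inoperative [AND]: PTU path unavailable=not, Primary pressure line degraded=occurs, Shutoff valve trips=occurs → not all inputs occur → does not occur.
Standby system fails [OR]: Backup selector valve malfunctions=occurs, Accumulator degraded=occurs → at least one input occurs → occurs.
Aircraft hydraulic pressure lost [AND]: Left circuit inoperative=not, Standby system fails=occurs → not all inputs occur → does not occur.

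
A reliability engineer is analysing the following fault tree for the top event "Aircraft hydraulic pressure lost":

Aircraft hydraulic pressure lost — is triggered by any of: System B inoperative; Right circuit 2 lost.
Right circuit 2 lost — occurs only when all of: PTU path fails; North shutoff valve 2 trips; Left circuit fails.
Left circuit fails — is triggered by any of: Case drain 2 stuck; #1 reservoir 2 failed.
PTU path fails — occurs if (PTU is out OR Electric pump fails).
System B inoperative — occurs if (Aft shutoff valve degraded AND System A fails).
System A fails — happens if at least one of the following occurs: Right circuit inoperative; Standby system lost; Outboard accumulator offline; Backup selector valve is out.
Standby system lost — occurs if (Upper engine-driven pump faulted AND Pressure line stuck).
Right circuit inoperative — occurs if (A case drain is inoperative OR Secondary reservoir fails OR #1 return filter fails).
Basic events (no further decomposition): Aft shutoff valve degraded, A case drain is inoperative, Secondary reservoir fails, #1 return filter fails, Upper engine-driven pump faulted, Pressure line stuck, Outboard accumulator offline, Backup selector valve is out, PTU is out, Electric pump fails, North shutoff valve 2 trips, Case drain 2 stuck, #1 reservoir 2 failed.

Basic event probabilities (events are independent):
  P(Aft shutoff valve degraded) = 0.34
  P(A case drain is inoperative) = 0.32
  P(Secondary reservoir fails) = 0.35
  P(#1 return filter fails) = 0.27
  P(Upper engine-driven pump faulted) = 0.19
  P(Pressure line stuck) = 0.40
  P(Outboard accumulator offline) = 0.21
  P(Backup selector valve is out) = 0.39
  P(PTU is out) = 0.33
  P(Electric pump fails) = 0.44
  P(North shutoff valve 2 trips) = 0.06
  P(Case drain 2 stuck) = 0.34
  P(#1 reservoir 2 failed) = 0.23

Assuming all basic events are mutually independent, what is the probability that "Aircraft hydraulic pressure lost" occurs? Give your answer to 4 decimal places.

0.3042

P(Right circuit inoperative) [OR] = 1 − (1−0.32) × (1−0.35) × (1−0.27) = 0.677340
P(Standby system lost) [AND] = 0.19 × 0.40 = 0.076000
P(System A fails) [OR] = 1 − (1−0.677340) × (1−0.076000) × (1−0.21) × (1−0.39) = 0.856327
P(System B inoperative) [AND] = 0.34 × 0.856327 = 0.291151
P(PTU path fails) [OR] = 1 − (1−0.33) × (1−0.44) = 0.624800
P(Left circuit fails) [OR] = 1 − (1−0.34) × (1−0.23) = 0.491800
P(Right circuit 2 lost) [AND] = 0.624800 × 0.06 × 0.491800 = 0.018437
P(Aircraft hydraulic pressure lost) [OR] = 1 − (1−0.291151) × (1−0.018437) = 0.304220
Rounded to 4 decimal places: P(Aircraft hydraulic pressure lost) ≈ 0.3042.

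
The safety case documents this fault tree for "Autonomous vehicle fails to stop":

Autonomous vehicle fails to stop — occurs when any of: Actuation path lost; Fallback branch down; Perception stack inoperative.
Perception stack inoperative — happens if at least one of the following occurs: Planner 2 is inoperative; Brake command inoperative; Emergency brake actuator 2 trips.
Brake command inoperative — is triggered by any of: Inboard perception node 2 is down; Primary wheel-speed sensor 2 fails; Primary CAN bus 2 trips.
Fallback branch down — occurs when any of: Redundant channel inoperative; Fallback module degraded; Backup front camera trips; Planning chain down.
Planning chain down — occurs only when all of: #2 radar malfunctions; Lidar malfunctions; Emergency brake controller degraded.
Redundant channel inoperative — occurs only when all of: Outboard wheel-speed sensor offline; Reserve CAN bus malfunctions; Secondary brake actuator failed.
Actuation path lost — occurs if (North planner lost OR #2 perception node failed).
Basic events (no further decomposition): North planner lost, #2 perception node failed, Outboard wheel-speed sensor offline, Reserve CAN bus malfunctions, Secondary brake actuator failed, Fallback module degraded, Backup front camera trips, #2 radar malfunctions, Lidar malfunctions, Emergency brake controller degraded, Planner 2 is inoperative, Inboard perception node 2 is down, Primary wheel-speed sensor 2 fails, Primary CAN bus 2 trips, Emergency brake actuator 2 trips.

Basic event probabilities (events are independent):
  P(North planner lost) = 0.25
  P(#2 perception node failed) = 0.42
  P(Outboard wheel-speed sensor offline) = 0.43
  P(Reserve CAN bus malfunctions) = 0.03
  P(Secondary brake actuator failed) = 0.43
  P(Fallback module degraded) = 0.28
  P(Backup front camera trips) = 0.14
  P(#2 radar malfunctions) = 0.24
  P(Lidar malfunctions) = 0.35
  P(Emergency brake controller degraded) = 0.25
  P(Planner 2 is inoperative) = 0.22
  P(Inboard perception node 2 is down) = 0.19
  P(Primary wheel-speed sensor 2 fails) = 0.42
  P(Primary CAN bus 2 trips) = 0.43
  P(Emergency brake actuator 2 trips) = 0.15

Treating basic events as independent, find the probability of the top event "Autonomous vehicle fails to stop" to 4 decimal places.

P(Actuation path lost) [OR] = 1 − (1−0.25) × (1−0.42) = 0.565000
P(Redundant channel inoperative) [AND] = 0.43 × 0.03 × 0.43 = 0.005547
P(Planning chain down) [AND] = 0.24 × 0.35 × 0.25 = 0.021000
P(Fallback branch down) [OR] = 1 − (1−0.005547) × (1−0.28) × (1−0.14) × (1−0.021000) = 0.397166
P(Brake command inoperative) [OR] = 1 − (1−0.19) × (1−0.42) × (1−0.43) = 0.732214
P(Perception stack inoperative) [OR] = 1 − (1−0.22) × (1−0.732214) × (1−0.15) = 0.822458
P(Autonomous vehicle fails to stop) [OR] = 1 − (1−0.565000) × (1−0.397166) × (1−0.822458) = 0.953443
Rounded to 4 decimal places: P(Autonomous vehicle fails to stop) ≈ 0.9534.

0.9534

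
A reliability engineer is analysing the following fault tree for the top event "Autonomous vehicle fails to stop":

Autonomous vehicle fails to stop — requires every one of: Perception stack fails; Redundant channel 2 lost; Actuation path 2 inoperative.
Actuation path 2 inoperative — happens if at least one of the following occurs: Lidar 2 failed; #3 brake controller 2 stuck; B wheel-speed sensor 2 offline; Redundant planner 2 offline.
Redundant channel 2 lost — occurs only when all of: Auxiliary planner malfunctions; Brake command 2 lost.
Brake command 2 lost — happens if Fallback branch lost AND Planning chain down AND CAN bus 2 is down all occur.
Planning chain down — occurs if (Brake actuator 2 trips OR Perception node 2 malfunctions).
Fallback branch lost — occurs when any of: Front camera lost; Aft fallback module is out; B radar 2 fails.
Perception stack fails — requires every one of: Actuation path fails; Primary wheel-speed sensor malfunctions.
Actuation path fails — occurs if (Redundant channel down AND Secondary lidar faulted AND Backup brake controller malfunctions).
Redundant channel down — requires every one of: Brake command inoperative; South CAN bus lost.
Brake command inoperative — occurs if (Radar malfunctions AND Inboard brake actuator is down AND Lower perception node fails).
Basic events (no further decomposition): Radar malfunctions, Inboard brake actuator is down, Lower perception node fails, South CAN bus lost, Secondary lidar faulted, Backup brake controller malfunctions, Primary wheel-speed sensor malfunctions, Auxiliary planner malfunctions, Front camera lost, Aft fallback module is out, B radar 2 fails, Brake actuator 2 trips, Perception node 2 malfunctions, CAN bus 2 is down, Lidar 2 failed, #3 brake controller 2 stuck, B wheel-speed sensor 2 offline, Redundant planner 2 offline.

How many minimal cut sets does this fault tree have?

Brake command inoperative [AND]: one cut set from each child combined → 1 × 1 × 1 = 1 cut set(s).
Redundant channel down [AND]: one cut set from each child combined → 1 × 1 = 1 cut set(s).
Actuation path fails [AND]: one cut set from each child combined → 1 × 1 × 1 = 1 cut set(s).
Perception stack fails [AND]: one cut set from each child combined → 1 × 1 = 1 cut set(s).
Fallback branch lost [OR]: union of children's cut sets → 3 cut set(s).
Planning chain down [OR]: union of children's cut sets → 2 cut set(s).
Brake command 2 lost [AND]: one cut set from each child combined → 3 × 2 × 1 = 6 cut set(s).
Redundant channel 2 lost [AND]: one cut set from each child combined → 1 × 6 = 6 cut set(s).
Actuation path 2 inoperative [OR]: union of children's cut sets → 4 cut set(s).
Autonomous vehicle fails to stop [AND]: one cut set from each child combined → 1 × 6 × 4 = 24 cut set(s).

24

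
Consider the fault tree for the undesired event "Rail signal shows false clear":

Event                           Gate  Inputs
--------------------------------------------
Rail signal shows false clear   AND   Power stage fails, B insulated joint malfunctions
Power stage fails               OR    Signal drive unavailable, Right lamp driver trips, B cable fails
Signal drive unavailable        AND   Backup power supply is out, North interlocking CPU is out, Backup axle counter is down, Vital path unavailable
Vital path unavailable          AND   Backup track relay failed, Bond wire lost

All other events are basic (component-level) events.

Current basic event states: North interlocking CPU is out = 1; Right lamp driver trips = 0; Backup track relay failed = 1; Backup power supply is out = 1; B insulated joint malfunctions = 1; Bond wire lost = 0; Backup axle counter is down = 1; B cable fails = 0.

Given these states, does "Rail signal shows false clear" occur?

No

Vital path unavailable [AND]: Backup track relay failed=occurs, Bond wire lost=not → not all inputs occur → does not occur.
Signal drive unavailable [AND]: Backup power supply is out=occurs, North interlocking CPU is out=occurs, Backup axle counter is down=occurs, Vital path unavailable=not → not all inputs occur → does not occur.
Power stage fails [OR]: Signal drive unavailable=not, Right lamp driver trips=not, B cable fails=not → no input occurs → does not occur.
Rail signal shows false clear [AND]: Power stage fails=not, B insulated joint malfunctions=occurs → not all inputs occur → does not occur.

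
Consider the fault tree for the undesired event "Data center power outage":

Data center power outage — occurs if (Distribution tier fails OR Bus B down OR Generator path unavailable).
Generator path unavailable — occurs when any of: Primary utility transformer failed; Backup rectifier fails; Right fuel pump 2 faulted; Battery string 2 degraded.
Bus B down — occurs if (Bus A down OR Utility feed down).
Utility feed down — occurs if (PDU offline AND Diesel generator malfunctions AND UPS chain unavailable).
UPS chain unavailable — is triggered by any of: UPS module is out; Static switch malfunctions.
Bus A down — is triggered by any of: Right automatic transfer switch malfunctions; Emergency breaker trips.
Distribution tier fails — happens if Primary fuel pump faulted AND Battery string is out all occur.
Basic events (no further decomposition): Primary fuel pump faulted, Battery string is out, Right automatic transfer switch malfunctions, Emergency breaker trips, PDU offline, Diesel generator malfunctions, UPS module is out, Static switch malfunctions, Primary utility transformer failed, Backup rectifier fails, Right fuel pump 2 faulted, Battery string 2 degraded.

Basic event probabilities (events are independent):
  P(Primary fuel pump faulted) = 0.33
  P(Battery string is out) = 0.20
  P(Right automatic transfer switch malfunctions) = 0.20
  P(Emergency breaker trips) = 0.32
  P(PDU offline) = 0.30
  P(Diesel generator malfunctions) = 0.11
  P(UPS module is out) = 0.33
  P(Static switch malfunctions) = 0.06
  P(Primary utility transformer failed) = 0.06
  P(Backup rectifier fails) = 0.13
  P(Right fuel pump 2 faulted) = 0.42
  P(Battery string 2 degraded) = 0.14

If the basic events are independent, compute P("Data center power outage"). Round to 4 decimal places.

P(Distribution tier fails) [AND] = 0.33 × 0.20 = 0.066000
P(Bus A down) [OR] = 1 − (1−0.20) × (1−0.32) = 0.456000
P(UPS chain unavailable) [OR] = 1 − (1−0.33) × (1−0.06) = 0.370200
P(Utility feed down) [AND] = 0.30 × 0.11 × 0.370200 = 0.012217
P(Bus B down) [OR] = 1 − (1−0.456000) × (1−0.012217) = 0.462646
P(Generator path unavailable) [OR] = 1 − (1−0.06) × (1−0.13) × (1−0.42) × (1−0.14) = 0.592081
P(Data center power outage) [OR] = 1 − (1−0.066000) × (1−0.462646) × (1−0.592081) = 0.795270
Rounded to 4 decimal places: P(Data center power outage) ≈ 0.7953.

0.7953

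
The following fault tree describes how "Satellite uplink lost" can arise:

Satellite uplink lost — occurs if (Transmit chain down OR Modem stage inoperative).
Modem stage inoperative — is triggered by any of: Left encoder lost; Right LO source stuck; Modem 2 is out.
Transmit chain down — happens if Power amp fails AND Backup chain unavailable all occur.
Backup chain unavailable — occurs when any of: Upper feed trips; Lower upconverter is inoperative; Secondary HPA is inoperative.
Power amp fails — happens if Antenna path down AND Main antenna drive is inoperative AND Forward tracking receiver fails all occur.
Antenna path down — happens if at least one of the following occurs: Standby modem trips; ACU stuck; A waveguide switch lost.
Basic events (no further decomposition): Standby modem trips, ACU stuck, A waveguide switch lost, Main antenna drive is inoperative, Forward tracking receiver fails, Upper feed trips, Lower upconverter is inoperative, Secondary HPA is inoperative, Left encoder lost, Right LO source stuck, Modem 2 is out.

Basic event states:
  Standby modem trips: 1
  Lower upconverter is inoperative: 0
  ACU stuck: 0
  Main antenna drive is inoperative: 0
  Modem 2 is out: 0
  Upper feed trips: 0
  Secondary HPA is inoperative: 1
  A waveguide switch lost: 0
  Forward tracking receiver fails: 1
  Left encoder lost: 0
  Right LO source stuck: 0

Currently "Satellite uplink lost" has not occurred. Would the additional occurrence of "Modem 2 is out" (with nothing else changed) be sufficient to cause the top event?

Yes

Counterfactual: set "Modem 2 is out" to occurred.
Antenna path down [OR]: Standby modem trips=occurs, ACU stuck=not, A waveguide switch lost=not → at least one input occurs → occurs.
Power amp fails [AND]: Antenna path down=occurs, Main antenna drive is inoperative=not, Forward tracking receiver fails=occurs → not all inputs occur → does not occur.
Backup chain unavailable [OR]: Upper feed trips=not, Lower upconverter is inoperative=not, Secondary HPA is inoperative=occurs → at least one input occurs → occurs.
Transmit chain down [AND]: Power amp fails=not, Backup chain unavailable=occurs → not all inputs occur → does not occur.
Modem stage inoperative [OR]: Left encoder lost=not, Right LO source stuck=not, Modem 2 is out=occurs → at least one input occurs → occurs.
Satellite uplink lost [OR]: Transmit chain down=not, Modem stage inoperative=occurs → at least one input occurs → occurs.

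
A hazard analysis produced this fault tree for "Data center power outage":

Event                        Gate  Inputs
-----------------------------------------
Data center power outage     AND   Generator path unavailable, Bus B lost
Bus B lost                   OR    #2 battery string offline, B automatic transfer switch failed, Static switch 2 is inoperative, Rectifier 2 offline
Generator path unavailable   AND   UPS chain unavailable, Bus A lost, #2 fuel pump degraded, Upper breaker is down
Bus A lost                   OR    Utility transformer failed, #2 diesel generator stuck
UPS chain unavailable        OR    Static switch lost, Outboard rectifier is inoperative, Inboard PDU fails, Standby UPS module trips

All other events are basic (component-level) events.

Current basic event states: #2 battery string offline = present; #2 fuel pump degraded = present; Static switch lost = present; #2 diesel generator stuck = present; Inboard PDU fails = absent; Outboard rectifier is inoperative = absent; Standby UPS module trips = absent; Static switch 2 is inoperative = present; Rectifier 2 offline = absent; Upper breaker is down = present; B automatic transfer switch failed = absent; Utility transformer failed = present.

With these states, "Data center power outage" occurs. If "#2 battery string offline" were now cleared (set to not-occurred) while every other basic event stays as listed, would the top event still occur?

Counterfactual: set "#2 battery string offline" to not occurred.
UPS chain unavailable [OR]: Static switch lost=occurs, Outboard rectifier is inoperative=not, Inboard PDU fails=not, Standby UPS module trips=not → at least one input occurs → occurs.
Bus A lost [OR]: Utility transformer failed=occurs, #2 diesel generator stuck=occurs → at least one input occurs → occurs.
Generator path unavailable [AND]: UPS chain unavailable=occurs, Bus A lost=occurs, #2 fuel pump degraded=occurs, Upper breaker is down=occurs → all inputs occur → occurs.
Bus B lost [OR]: #2 battery string offline=not, B automatic transfer switch failed=not, Static switch 2 is inoperative=occurs, Rectifier 2 offline=not → at least one input occurs → occurs.
Data center power outage [AND]: Generator path unavailable=occurs, Bus B lost=occurs → all inputs occur → occurs.

Yes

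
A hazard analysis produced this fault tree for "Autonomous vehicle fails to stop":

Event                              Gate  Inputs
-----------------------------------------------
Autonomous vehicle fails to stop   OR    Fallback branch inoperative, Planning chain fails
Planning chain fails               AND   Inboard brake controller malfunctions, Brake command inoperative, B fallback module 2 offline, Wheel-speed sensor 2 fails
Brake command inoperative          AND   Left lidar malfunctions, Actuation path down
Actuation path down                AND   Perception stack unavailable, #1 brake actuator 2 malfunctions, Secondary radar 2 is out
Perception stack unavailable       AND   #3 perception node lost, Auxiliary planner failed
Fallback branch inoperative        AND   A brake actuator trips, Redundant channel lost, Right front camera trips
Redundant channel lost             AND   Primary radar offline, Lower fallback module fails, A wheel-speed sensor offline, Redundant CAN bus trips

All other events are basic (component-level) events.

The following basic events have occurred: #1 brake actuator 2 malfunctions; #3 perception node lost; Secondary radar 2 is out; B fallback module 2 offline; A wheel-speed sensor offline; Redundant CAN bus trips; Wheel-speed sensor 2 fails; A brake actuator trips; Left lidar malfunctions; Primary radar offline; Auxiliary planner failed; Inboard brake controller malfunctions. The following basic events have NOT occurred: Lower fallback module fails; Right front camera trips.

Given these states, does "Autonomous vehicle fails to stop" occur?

Redundant channel lost [AND]: Primary radar offline=occurs, Lower fallback module fails=not, A wheel-speed sensor offline=occurs, Redundant CAN bus trips=occurs → not all inputs occur → does not occur.
Fallback branch inoperative [AND]: A brake actuator trips=occurs, Redundant channel lost=not, Right front camera trips=not → not all inputs occur → does not occur.
Perception stack unavailable [AND]: #3 perception node lost=occurs, Auxiliary planner failed=occurs → all inputs occur → occurs.
Actuation path down [AND]: Perception stack unavailable=occurs, #1 brake actuator 2 malfunctions=occurs, Secondary radar 2 is out=occurs → all inputs occur → occurs.
Brake command inoperative [AND]: Left lidar malfunctions=occurs, Actuation path down=occurs → all inputs occur → occurs.
Planning chain fails [AND]: Inboard brake controller malfunctions=occurs, Brake command inoperative=occurs, B fallback module 2 offline=occurs, Wheel-speed sensor 2 fails=occurs → all inputs occur → occurs.
Autonomous vehicle fails to stop [OR]: Fallback branch inoperative=not, Planning chain fails=occurs → at least one input occurs → occurs.

Yes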